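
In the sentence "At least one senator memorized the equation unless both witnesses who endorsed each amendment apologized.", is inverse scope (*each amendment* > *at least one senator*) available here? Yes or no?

No

*each amendment* occurs within the relative clause *who endorsed each amendment*, which is itself inside the adjunct *unless both witnesses who endorsed each amendment apologized*.
Both the relative clause and the enclosing adjunct are scope islands; QR cannot cross either.
So *each amendment* cannot raise high enough to outscope *at least one senator*; only the surface ordering *at least one senator* > *each amendment* is available.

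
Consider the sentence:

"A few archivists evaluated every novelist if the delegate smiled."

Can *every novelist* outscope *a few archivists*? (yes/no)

Yes

*every novelist* is a matrix argument; the adjunct is an island but the target quantifier is outside it.
Ordinary QR to a clause-peripheral position gives the wide-scope LF for the lower DP.
So *every novelist* > *a few archivists* is among the available readings.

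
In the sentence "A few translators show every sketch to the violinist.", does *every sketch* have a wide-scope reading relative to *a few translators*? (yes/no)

*every sketch* and *a few translators* are in the same minimal clause.
Clause-internal QR can adjoin the lower DP above the subject, yielding the inverse reading.

Yes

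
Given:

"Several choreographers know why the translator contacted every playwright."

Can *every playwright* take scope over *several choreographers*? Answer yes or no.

No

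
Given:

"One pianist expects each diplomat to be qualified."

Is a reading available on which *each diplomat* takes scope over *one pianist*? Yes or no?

*each diplomat* is an ECM subject; ECM complements are not islands, and the embedded quantifier may take matrix scope.
No island intervenes, so both surface and inverse scope are derivable.
The sentence is scopally ambiguous between *one pianist* > *each diplomat* and *each diplomat* > *one pianist*.

Yes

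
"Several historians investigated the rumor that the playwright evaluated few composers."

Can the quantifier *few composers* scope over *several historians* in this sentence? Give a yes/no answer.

Structurally, *few composers* is inside the complex NP *the rumor that the playwright evaluated few composers*.
The complex NP is opaque for QR — the quantifier is frozen inside the noun's complement.
So the wide-scope reading for *few composers* is blocked.

No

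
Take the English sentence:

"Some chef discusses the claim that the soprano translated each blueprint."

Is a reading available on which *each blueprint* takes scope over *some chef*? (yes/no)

The DP *each blueprint* is contained in the complex NP *the claim that the soprano translated each blueprint*.
Noun-complement clauses are scope islands (the Complex NP Constraint): a quantifier inside one cannot scope into the matrix.
*each blueprint* > *some chef* would require crossing that boundary, which is illicit.
(Only the surface reading survives: one fixed chef with respect to all the relevant blueprints.)

No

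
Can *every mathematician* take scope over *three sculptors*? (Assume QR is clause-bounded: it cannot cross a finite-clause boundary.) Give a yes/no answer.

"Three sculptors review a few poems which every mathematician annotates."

No

The DP *every mathematician* is contained in the relative clause *which every mathematician annotates* modifying *a few poems*.
Quantifiers inside a relative clause are trapped there; the RC boundary blocks QR.
Hence only narrow scope for *every mathematician* (under *three sculptors*) survives.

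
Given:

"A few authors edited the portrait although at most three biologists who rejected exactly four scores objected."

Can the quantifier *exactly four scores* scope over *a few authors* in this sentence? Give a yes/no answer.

No

The target quantifier *exactly four scores* is part of the relative clause *who rejected exactly four scores*, which is itself inside the adjunct *although at most three biologists who rejected exactly four scores objected*.
The quantifier would have to escape first the RC and then the adjunct — two independent island violations.
There is no licit LF on which *exactly four scores* c-commands *a few authors*.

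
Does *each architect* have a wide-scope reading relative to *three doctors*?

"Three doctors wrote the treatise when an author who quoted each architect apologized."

No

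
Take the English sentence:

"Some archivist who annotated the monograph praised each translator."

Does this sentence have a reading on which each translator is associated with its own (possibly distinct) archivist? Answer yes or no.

Yes

The paraphrase describes the scope ordering *each translator* > *some archivist*.
*each translator* is a matrix argument; only *some archivist* is modified by the relative clause *who annotated the monograph*, so the RC island is irrelevant to the target quantifier.
With no island boundary between them, the object can take inverse scope over the subject via ordinary QR within the clause.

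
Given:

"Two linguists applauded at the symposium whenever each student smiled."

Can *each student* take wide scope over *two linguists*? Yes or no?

*each student* is embedded in the adjunct clause *whenever each student smiled*.
Adverbial clauses are not L-marked, so they are barriers for QR — the quantifier cannot escape the adjunct.
So the wide-scope reading for *each student* is blocked.

No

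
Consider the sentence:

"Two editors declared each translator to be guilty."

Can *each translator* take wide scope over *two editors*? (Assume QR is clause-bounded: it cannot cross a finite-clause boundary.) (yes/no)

*each translator* is the subject of an ECM infinitive — the infinitival complement of an ECM verb is not a scope island, so *each translator* can raise into the matrix clause.
QR within a single clause is free, so the lower quantifier may take scope over the higher one.

Yes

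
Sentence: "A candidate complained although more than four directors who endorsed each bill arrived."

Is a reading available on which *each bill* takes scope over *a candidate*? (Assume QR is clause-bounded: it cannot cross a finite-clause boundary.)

*each bill* occurs within the relative clause *who endorsed each bill*, which is itself inside the adjunct *although more than four directors who endorsed each bill arrived*.
Nested islands: the RC island is itself inside an adjunct island, so wide scope is doubly excluded.
The inverse ordering *each bill* > *a candidate* is therefore underivable.

No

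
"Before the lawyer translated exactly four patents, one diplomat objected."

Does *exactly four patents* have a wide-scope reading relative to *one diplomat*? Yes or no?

No

Structurally, *exactly four patents* is inside the adjunct clause *before the lawyer translated exactly four patents*.
Adjuncts are opaque for quantifier raising; a quantifier in an adjunct stays inside it.
So *exactly four patents* cannot raise to a position above *one diplomat*.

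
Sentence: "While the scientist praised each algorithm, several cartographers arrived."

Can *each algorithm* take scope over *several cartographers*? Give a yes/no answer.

No

*each algorithm* sits inside the adjunct clause *while the scientist praised each algorithm*.
Adjuncts are opaque for quantifier raising; a quantifier in an adjunct stays inside it.
So the wide-scope reading for *each algorithm* is blocked.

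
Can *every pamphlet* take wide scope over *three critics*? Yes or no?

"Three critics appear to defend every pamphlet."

*every pamphlet* is inside a raising infinitive, which is transparent to QR (no CP barrier), so it behaves as a matrix argument.
Ordinary QR to a clause-peripheral position gives the wide-scope LF for the lower DP.

Yes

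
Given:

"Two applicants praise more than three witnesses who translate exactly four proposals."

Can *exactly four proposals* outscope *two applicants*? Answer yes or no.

The DP *exactly four proposals* is contained in the relative clause *who translate exactly four proposals* modifying *more than three witnesses*.
A relative clause is a scope island — quantifier raising cannot cross its boundary.
So *exactly four proposals* cannot raise to a position above *two applicants*.

No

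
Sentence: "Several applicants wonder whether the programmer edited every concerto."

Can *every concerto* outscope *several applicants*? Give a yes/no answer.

*every concerto* occurs within the embedded question *whether the programmer edited every concerto*.
Embedded wh-clauses are opaque for QR, so the quantifier stays inside the question.
*every concerto* is confined to the island and cannot take scope over *several applicants*.

No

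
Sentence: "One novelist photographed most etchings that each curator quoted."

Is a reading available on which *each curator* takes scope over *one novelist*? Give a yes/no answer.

The target quantifier *each curator* is part of the relative clause *that each curator quoted* modifying *most etchings*.
Relative clauses block scope extraction: QR cannot target a position outside the modified NP.
Hence only narrow scope for *each curator* (under *one novelist*) survives.

No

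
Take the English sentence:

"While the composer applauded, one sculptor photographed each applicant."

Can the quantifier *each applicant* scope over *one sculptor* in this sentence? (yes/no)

Yes

*each applicant* is a matrix argument; the adjunct is an island but the target quantifier is outside it.
Nothing blocks QR of the lower DP to a position above the higher one, so inverse scope is available.
Both orderings are possible: *one sculptor* > *each applicant* and *each applicant* > *one sculptor*.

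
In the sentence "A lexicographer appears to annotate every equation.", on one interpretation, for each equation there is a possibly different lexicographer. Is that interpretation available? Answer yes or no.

The paraphrase describes the scope ordering *every equation* > *a lexicographer*.
Raising constructions are monoclausal for scope purposes; *every equation* is not separated from *a lexicographer* by any island.
Ordinary QR to a clause-peripheral position gives the wide-scope LF for the lower DP.
Both orderings are possible: *a lexicographer* > *every equation* and *every equation* > *a lexicographer*.

Yes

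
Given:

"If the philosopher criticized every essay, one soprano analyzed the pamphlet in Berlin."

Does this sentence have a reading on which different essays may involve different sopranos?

No

The paraphrase describes the scope ordering *every essay* > *one soprano*.
Structurally, *every essay* is inside the adjunct clause *if the philosopher criticized every essay*.
The adjunct-island constraint bars QR out of an adverbial clause.
The ordering *every essay* > *one soprano* is therefore underivable.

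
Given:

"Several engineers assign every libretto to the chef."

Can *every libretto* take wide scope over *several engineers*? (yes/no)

*several engineers* and *every libretto* are co-arguments of the matrix verb, with nothing but a clause-internal boundary between them.
No island intervenes, so both surface and inverse scope are derivable.
Both orderings are possible: *several engineers* > *every libretto* and *every libretto* > *several engineers*.

Yes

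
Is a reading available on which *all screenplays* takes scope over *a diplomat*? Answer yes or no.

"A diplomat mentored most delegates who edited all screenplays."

No

The target quantifier *all screenplays* is part of the relative clause *who edited all screenplays* modifying *most delegates*.
Quantifiers inside a relative clause are trapped there; the RC boundary blocks QR.
*all screenplays* is confined to the island and cannot take scope over *a diplomat*.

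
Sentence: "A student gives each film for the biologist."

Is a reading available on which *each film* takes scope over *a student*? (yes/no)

Yes

Both DPs are arguments of the same predicate; there is no clause or island boundary between them.
Nothing blocks QR of the lower DP to a position above the higher one, so inverse scope is available.
So *each film* > *a student* is among the available readings.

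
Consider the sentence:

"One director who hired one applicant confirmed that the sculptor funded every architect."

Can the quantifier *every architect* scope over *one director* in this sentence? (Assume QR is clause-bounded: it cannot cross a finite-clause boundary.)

No

The target quantifier *every architect* is part of the finite complement clause *that the sculptor funded every architect*.
Under clause-bounded QR, a quantifier in an embedded finite clause cannot raise into the matrix clause.
Hence only narrow scope for *every architect* (under *one director*) survives.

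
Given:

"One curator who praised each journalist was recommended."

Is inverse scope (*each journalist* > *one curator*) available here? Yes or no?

No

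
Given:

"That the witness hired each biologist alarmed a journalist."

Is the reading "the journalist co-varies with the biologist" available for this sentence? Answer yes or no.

No

The described interpretation is the *each biologist* > *a journalist* scoping.
*each biologist* occurs within the sentential subject *that the witness hired each biologist*.
Clausal subjects are scope islands; QR from inside the subject into the matrix is barred.
So the wide-scope reading for *each biologist* is blocked.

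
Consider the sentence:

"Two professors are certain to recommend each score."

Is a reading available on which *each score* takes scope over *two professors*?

Yes

Infinitival complements of raising predicates do not block QR; *each score* and *two professors* are effectively clausemates.
Clause-internal QR can adjoin the lower DP above the subject, yielding the inverse reading.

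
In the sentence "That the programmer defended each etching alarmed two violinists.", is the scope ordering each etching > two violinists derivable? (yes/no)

*each etching* sits inside the sentential subject *that the programmer defended each etching*.
Subjects — clausal subjects included — are islands for extraction, and QR is no exception.
There is no licit LF on which *each etching* c-commands *two violinists*.

No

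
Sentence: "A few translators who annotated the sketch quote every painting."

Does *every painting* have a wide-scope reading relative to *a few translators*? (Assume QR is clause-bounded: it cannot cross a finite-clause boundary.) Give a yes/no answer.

Although the sentence contains a relative clause (*who annotated the sketch*), *every painting* is outside it, in the matrix VP.
Since no island is crossed, the inverse ordering is licensed alongside surface scope.
Both orderings are possible: *a few translators* > *every painting* and *every painting* > *a few translators*.

Yes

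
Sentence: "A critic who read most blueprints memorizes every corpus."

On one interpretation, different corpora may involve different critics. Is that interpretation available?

Yes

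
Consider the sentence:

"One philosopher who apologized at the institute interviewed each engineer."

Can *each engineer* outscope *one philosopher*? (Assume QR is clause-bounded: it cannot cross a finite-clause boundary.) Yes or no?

Yes

*each engineer* sits in the matrix clause, not in the relative clause on *one philosopher*.
Nothing blocks QR of the lower DP to a position above the higher one, so inverse scope is available.
So *each engineer* > *one philosopher* is among the available readings.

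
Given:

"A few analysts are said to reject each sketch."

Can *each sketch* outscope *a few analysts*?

Infinitival complements of raising predicates do not block QR; *each sketch* and *a few analysts* are effectively clausemates.
Ordinary QR to a clause-peripheral position gives the wide-scope LF for the lower DP.

Yes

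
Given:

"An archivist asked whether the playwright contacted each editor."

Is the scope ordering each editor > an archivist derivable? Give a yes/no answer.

No

*each editor* sits inside the embedded question *whether the playwright contacted each editor*.
Embedded wh-clauses are opaque for QR, so the quantifier stays inside the question.
So the wide-scope reading for *each editor* is blocked.
(Only the surface reading survives: one fixed archivist with respect to all the relevant editors.)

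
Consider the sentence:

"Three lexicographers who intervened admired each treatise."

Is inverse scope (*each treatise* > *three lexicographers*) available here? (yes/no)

*each treatise* sits in the matrix clause, not in the relative clause on *three lexicographers*.
With no island boundary between them, the object can take inverse scope over the subject via ordinary QR within the clause.
The sentence is scopally ambiguous between *three lexicographers* > *each treatise* and *each treatise* > *three lexicographers*.

Yes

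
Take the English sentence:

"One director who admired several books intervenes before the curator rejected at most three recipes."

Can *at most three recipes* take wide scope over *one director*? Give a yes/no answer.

Structurally, *at most three recipes* is inside the adjunct clause *before the curator rejected at most three recipes*.
Adjuncts are opaque for quantifier raising; a quantifier in an adjunct stays inside it.
*at most three recipes* > *one director* would require crossing that boundary, which is illicit.

No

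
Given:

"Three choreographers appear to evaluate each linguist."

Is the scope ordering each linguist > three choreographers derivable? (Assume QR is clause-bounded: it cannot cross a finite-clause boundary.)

Yes

Raising constructions are monoclausal for scope purposes; *each linguist* is not separated from *three choreographers* by any island.
Since no island is crossed, the inverse ordering is licensed alongside surface scope.
The sentence is scopally ambiguous between *three choreographers* > *each linguist* and *each linguist* > *three choreographers*.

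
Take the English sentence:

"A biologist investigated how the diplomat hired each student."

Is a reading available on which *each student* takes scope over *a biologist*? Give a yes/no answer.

No

*each student* is embedded in the embedded question *how the diplomat hired each student*.
Embedded questions are wh-islands: a quantifier inside an indirect question cannot QR into the matrix clause.
So *each student* cannot raise high enough to outscope *a biologist*; only the surface ordering *a biologist* > *each student* is available.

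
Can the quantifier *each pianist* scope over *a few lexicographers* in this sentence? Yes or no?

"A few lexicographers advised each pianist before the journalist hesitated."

The adjunct clause does not contain *each pianist*, which is the matrix object.
With no island boundary between them, the object can take inverse scope over the subject via ordinary QR within the clause.
Both orderings are possible: *a few lexicographers* > *each pianist* and *each pianist* > *a few lexicographers*.

Yes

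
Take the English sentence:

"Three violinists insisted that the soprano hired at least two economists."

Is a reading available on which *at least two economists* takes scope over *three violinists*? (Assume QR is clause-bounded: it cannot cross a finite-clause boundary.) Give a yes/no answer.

No

The DP *at least two economists* is contained in the finite complement clause *that the soprano hired at least two economists*.
Finite CP is the ceiling for QR here, by assumption.
So the wide-scope reading for *at least two economists* is blocked.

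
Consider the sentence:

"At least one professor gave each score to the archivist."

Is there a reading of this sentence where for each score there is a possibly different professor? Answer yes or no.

That reading corresponds to *each score* > *at least one professor*.
Both DPs are arguments of the same predicate; there is no clause or island boundary between them.
Clause-internal QR can adjoin the lower DP above the subject, yielding the inverse reading.
The sentence is scopally ambiguous between *at least one professor* > *each score* and *each score* > *at least one professor*.

Yes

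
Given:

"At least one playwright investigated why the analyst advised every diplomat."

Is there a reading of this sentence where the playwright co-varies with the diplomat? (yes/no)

No

The described interpretation is the *every diplomat* > *at least one playwright* scoping.
The target quantifier *every diplomat* is part of the embedded question *why the analyst advised every diplomat*.
QR across an interrogative CP boundary is ruled out as a wh-island violation.
Hence only narrow scope for *every diplomat* (under *at least one playwright*) survives.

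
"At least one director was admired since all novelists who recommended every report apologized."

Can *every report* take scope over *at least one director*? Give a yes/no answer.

No

Structurally, *every report* is inside the relative clause *who recommended every report*, which is itself inside the adjunct *since all novelists who recommended every report apologized*.
Both the relative clause and the enclosing adjunct are scope islands; QR cannot cross either.
So *every report* cannot raise high enough to outscope *at least one director*; only the surface ordering *at least one director* > *every report* is available.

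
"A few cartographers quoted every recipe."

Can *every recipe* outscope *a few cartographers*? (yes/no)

Yes

*every recipe* and *a few cartographers* are in the same minimal clause.
No island intervenes, so both surface and inverse scope are derivable.
Both orderings are possible: *a few cartographers* > *every recipe* and *every recipe* > *a few cartographers*.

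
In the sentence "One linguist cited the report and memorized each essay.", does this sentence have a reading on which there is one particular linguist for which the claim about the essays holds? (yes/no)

The described interpretation is the *one linguist* > *each essay* scoping.
Nothing needs to raise for *one linguist* > *each essay*, so no island constraint is at stake.

Yes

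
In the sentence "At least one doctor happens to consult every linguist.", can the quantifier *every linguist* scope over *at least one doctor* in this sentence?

The matrix predicate is a raising verb, whose infinitival complement is not a scope island — *every linguist* can QR into the matrix clause.
Nothing blocks QR of the lower DP to a position above the higher one, so inverse scope is available.
The sentence is scopally ambiguous between *at least one doctor* > *every linguist* and *every linguist* > *at least one doctor*.

Yes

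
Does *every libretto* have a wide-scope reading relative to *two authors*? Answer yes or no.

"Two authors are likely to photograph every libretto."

The matrix predicate is a raising verb, whose infinitival complement is not a scope island — *every libretto* can QR into the matrix clause.
With no island boundary between them, the object can take inverse scope over the subject via ordinary QR within the clause.

Yes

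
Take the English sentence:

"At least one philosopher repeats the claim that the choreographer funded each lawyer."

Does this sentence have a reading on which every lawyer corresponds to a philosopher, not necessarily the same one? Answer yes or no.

That reading corresponds to *each lawyer* > *at least one philosopher*.
*each lawyer* sits inside the complex NP *the claim that the choreographer funded each lawyer*.
Noun-complement clauses are scope islands (the Complex NP Constraint): a quantifier inside one cannot scope into the matrix.
*each lawyer* > *at least one philosopher* would require crossing that boundary, which is illicit.
(Only the surface reading survives: one fixed philosopher with respect to all the relevant lawyers.)

No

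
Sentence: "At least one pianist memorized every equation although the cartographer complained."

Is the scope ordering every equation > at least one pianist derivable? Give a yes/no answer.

Neither queried DP is inside the adjunct, so the adjunct-island constraint does not apply.
Ordinary QR to a clause-peripheral position gives the wide-scope LF for the lower DP.
Both orderings are possible: *at least one pianist* > *every equation* and *every equation* > *at least one pianist*.

Yes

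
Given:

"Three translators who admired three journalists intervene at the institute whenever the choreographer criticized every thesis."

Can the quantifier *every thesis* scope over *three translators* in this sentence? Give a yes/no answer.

No

The DP *every thesis* is contained in the adjunct clause *whenever the choreographer criticized every thesis*.
The adjunct-island constraint bars QR out of an adverbial clause.
*every thesis* is confined to the island and cannot take scope over *three translators*.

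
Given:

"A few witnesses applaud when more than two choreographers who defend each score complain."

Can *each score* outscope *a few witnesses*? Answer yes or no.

No

The target quantifier *each score* is part of the relative clause *who defend each score*, which is itself inside the adjunct *when more than two choreographers who defend each score complain*.
Nested islands: the RC island is itself inside an adjunct island, so wide scope is doubly excluded.
There is no licit LF on which *each score* c-commands *a few witnesses*.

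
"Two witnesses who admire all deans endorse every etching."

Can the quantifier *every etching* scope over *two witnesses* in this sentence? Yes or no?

Yes

*every etching* is a matrix argument; only *two witnesses* is modified by the relative clause *who admire all deans*, so the RC island is irrelevant to the target quantifier.
No island intervenes, so both surface and inverse scope are derivable.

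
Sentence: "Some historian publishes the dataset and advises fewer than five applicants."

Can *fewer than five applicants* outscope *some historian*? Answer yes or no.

No

*fewer than five applicants* is embedded in one conjunct of the coordinate structure (*advises fewer than five applicants*).
Coordinate structures are islands for non-across-the-board movement, QR included.
Hence only narrow scope for *fewer than five applicants* (under *some historian*) survives.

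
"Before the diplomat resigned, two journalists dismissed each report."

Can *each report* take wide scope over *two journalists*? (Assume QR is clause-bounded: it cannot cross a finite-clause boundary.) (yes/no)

Yes

The adjunct island is irrelevant here — *each report* and *two journalists* are both in the matrix clause.
Since no island is crossed, the inverse ordering is licensed alongside surface scope.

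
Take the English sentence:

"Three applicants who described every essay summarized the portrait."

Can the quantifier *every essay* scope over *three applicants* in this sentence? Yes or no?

No

The target quantifier *every essay* is part of the relative clause *who described every essay*.
Relative clauses are scope islands: a quantifier cannot QR out of a relative clause to take scope in the matrix clause.
So *every essay* cannot raise to a position above *three applicants*.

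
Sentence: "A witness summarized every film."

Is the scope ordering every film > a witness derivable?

Both DPs are arguments of the same predicate; there is no clause or island boundary between them.
Nothing blocks QR of the lower DP to a position above the higher one, so inverse scope is available.
Both orderings are possible: *a witness* > *every film* and *every film* > *a witness*.

Yes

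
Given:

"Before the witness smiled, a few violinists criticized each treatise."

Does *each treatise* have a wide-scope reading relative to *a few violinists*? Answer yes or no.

Although there is an adjunct clause, *each treatise* is in the main clause, not inside the adjunct.
QR within a single clause is free, so the lower quantifier may take scope over the higher one.
Both orderings are possible: *a few violinists* > *each treatise* and *each treatise* > *a few violinists*.

Yes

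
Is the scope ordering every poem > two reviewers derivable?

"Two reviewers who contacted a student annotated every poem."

*every poem* sits in the matrix clause, not in the relative clause on *two reviewers*.
Nothing blocks QR of the lower DP to a position above the higher one, so inverse scope is available.

Yes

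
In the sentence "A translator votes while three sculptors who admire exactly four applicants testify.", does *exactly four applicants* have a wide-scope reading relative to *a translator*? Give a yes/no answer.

No

*exactly four applicants* is embedded in the relative clause *who admire exactly four applicants*, which is itself inside the adjunct *while three sculptors who admire exactly four applicants testify*.
Even if one barrier were somehow void, the other would still block QR.
*exactly four applicants* is confined to the island and cannot take scope over *a translator*.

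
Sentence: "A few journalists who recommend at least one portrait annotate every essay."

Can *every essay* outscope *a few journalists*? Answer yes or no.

*every essay* is a matrix argument; only *a few journalists* is modified by the relative clause *who recommend at least one portrait*, so the RC island is irrelevant to the target quantifier.
Clause-internal QR can adjoin the lower DP above the subject, yielding the inverse reading.
Both orderings are possible: *a few journalists* > *every essay* and *every essay* > *a few journalists*.

Yes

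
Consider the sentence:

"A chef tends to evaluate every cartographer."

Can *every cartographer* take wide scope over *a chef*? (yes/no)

Yes

*every cartographer* is inside a raising infinitive, which is transparent to QR (no CP barrier), so it behaves as a matrix argument.
QR within a single clause is free, so the lower quantifier may take scope over the higher one.
The sentence is scopally ambiguous between *a chef* > *every cartographer* and *every cartographer* > *a chef*.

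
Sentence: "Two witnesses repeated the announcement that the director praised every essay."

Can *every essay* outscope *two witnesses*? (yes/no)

No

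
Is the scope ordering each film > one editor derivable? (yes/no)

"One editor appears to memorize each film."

Raising constructions are monoclausal for scope purposes; *each film* is not separated from *one editor* by any island.
QR within a single clause is free, so the lower quantifier may take scope over the higher one.

Yes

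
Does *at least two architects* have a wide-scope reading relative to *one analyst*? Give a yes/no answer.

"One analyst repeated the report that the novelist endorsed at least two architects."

No

The DP *at least two architects* is contained in the complex NP *the report that the novelist endorsed at least two architects*.
A that-clause complement to a noun is an island; QR cannot cross the NP boundary.
*at least two architects* is confined to the island and cannot take scope over *one analyst*.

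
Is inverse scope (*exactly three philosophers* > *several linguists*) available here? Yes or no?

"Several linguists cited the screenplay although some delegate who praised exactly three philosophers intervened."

No

*exactly three philosophers* sits inside the relative clause *who praised exactly three philosophers*, which is itself inside the adjunct *although some delegate who praised exactly three philosophers intervened*.
Even if one barrier were somehow void, the other would still block QR.
*exactly three philosophers* > *several linguists* would require crossing that boundary, which is illicit.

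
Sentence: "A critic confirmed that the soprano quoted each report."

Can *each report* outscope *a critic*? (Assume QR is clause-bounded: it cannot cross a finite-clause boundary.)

No

The target quantifier *each report* is part of the finite complement clause *that the soprano quoted each report*.
With QR restricted to its own tensed clause, the embedded quantifier cannot reach a matrix scope position.
Hence only narrow scope for *each report* (under *a critic*) survives.
(Only the surface reading survives: one fixed critic with respect to all the relevant reports.)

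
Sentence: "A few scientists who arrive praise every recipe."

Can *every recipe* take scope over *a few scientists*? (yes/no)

Yes

*every recipe* sits in the matrix clause, not in the relative clause on *a few scientists*.
Nothing blocks QR of the lower DP to a position above the higher one, so inverse scope is available.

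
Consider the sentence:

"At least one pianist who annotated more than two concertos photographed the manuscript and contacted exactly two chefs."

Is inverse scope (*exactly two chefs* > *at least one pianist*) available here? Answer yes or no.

The target quantifier *exactly two chefs* is part of one conjunct of the coordinate structure (*contacted exactly two chefs*).
The Coordinate Structure Constraint blocks movement (including QR) out of a single conjunct.
So *exactly two chefs* cannot raise high enough to outscope *at least one pianist*; only the surface ordering *at least one pianist* > *exactly two chefs* is available.

No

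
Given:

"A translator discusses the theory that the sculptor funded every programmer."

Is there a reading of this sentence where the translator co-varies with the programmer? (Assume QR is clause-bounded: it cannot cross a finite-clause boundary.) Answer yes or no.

No

The described interpretation is the *every programmer* > *a translator* scoping.
The target quantifier *every programmer* is part of the complex NP *the theory that the sculptor funded every programmer*.
The Complex NP Constraint bars QR out of the complement clause of a noun.
Hence only narrow scope for *every programmer* (under *a translator*) survives.
(Only the surface reading survives: one fixed translator with respect to all the relevant programmers.)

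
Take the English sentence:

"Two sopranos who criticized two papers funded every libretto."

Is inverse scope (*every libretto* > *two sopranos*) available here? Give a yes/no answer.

Yes

*every libretto* is a matrix argument; only *two sopranos* is modified by the relative clause *who criticized two papers*, so the RC island is irrelevant to the target quantifier.
Ordinary QR to a clause-peripheral position gives the wide-scope LF for the lower DP.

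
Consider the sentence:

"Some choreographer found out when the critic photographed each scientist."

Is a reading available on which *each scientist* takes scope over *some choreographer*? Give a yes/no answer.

The DP *each scientist* is contained in the embedded question *when the critic photographed each scientist*.
QR across an interrogative CP boundary is ruled out as a wh-island violation.
Hence only narrow scope for *each scientist* (under *some choreographer*) survives.
(Only the surface reading survives: one fixed choreographer with respect to all the relevant scientists.)

No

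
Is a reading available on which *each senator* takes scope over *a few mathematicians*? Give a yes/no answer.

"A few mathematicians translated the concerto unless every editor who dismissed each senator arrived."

Structurally, *each senator* is inside the relative clause *who dismissed each senator*, which is itself inside the adjunct *unless every editor who dismissed each senator arrived*.
Two island boundaries intervene — the relative clause and the adjunct. Either alone would block QR.
So *each senator* cannot raise high enough to outscope *a few mathematicians*; only the surface ordering *a few mathematicians* > *each senator* is available.

No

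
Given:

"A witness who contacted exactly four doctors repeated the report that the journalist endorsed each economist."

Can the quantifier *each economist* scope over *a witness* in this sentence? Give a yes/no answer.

No

*each economist* sits inside the complex NP *the report that the journalist endorsed each economist*.
The Complex NP Constraint bars QR out of the complement clause of a noun.
*each economist* > *a witness* would require crossing that boundary, which is illicit.
(Only the surface reading survives: one fixed witness with respect to all the relevant economists.)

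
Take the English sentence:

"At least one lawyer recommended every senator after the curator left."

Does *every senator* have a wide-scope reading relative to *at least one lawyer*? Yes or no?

The adjunct clause does not contain *every senator*, which is the matrix object.
Ordinary QR to a clause-peripheral position gives the wide-scope LF for the lower DP.

Yes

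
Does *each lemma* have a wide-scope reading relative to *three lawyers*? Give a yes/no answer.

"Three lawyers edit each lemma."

*three lawyers* and *each lemma* are co-arguments of the matrix verb, with nothing but a clause-internal boundary between them.
Ordinary QR to a clause-peripheral position gives the wide-scope LF for the lower DP.

Yes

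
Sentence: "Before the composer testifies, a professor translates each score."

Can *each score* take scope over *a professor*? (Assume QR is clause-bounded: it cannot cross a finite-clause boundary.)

Yes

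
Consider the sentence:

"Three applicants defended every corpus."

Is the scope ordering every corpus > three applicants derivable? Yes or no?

Yes

*every corpus* is the matrix object and *three applicants* the matrix subject; the two are clausemates.
QR within a single clause is free, so the lower quantifier may take scope over the higher one.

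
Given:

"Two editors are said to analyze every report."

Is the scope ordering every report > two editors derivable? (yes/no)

*every report* is inside a raising infinitive, which is transparent to QR (no CP barrier), so it behaves as a matrix argument.
No island intervenes, so both surface and inverse scope are derivable.

Yes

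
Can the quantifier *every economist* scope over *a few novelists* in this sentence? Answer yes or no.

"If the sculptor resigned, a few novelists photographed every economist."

Yes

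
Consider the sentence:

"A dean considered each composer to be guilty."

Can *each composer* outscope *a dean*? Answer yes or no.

This is an ECM construction: *each composer* is the infinitival subject, Case-marked by the matrix verb, and the infinitive is transparent for QR.
Nothing blocks QR of the lower DP to a position above the higher one, so inverse scope is available.
Both orderings are possible: *a dean* > *each composer* and *each composer* > *a dean*.

Yes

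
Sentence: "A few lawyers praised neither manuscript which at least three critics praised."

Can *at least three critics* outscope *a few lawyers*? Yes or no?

No

The DP *at least three critics* is contained in the relative clause *which at least three critics praised* modifying *neither manuscript*.
Quantifiers inside a relative clause are trapped there; the RC boundary blocks QR.
*at least three critics* > *a few lawyers* would require crossing that boundary, which is illicit.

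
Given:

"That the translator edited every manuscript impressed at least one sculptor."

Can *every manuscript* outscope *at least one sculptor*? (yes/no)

*every manuscript* occurs within the sentential subject *that the translator edited every manuscript*.
Clausal subjects are scope islands; QR from inside the subject into the matrix is barred.
*every manuscript* is confined to the island and cannot take scope over *at least one sculptor*.

No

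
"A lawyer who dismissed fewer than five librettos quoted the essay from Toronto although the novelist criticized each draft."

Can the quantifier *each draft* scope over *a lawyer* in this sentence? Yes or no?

*each draft* is embedded in the adjunct clause *although the novelist criticized each draft*.
Adjunct clauses are scope islands: a quantifier inside an adjunct cannot raise into the matrix clause.
The inverse ordering *each draft* > *a lawyer* is therefore underivable.

No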